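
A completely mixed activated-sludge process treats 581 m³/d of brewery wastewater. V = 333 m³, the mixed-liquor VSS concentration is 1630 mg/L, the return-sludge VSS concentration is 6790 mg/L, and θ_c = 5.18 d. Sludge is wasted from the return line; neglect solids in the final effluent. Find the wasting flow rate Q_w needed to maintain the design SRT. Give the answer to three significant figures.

Q_w ≈ 15.4 m³/d

Wasting from the return line (neglecting effluent solids): Q_w = V·X / (θ_c·X_r) = 333.0 × 1630 / (5.18 × 6790) = 15.43 m³/d.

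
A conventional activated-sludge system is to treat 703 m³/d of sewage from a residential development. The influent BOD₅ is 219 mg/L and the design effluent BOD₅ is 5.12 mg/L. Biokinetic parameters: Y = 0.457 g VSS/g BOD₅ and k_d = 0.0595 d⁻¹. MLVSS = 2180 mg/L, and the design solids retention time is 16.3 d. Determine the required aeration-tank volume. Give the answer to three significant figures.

V ≈ 261 m³

From the SRT design equation V = Y Q (S₀−S) θ_c / [X (1 + k_d θ_c)] = 0.457 × 703 × (219 − 5.12) × 16.3 / [2180 × (1 + 0.0595 × 16.3)] = 1.12×10^6 / 4294 = 260.8 m³.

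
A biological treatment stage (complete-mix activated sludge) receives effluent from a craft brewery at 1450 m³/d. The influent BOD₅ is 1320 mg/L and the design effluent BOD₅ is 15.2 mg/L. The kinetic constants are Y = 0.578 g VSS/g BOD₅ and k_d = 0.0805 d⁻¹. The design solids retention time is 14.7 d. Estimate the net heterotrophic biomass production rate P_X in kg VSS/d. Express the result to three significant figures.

Y_obs = Y / (1 + k_d θ_c) = 0.578 / (1 + 0.0805 × 14.7) = 0.578 / 2.183 = 0.2647.
Substrate removed = Q·(S₀ − S) = 1450 m³/d × (1320 − 15.2) g/m³ = 1.89×10^6 g/d = 1892 kg/d.
P_X = Y_obs · Q(S₀ − S) = 0.2647 × 1892 = 500.9 kg VSS/d.

P_X ≈ 501 kg VSS/d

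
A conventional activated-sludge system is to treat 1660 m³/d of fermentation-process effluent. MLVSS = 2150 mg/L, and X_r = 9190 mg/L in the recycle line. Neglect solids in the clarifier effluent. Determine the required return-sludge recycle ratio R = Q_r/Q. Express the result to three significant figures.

R ≈ 0.305

R = Q_r/Q = X/(X_r − X) = 2150 / (9190 − 2150) = 0.3054.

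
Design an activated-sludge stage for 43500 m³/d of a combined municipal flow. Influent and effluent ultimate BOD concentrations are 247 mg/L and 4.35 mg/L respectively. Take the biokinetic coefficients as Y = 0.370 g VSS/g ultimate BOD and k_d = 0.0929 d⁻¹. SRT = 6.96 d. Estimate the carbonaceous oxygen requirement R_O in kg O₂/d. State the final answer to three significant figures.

R_O ≈ 7190 kg O₂/d

Correct the yield for decay: Y_obs = Y/(1 + k_d θ_c) = 0.370 / (1 + 0.0929 × 6.96) = 0.370 / 1.647 = 0.2247.
ΔS = 247 − 4.35 = 242.7 mg/L, so the substrate removal rate is 43500 × 242.7/1000 = 10555 kg ultimate BOD/d.
Net sludge production P_X = 0.2247 × 10555 = 2372 kg VSS/d.
R_O = Q·(S₀ − S) − 1.42·P_X = 10555 − 1.42 × 2372 = 7187 kg O₂/d.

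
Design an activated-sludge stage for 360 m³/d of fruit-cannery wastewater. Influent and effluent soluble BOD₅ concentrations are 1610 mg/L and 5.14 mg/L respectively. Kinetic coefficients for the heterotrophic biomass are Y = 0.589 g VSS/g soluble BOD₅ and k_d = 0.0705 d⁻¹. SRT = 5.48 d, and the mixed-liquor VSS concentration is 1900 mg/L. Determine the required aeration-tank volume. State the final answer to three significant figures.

Rearranging the biomass balance for a CMAS with decay, V = Y·Q·ΔS·θ_c / [X·(1+k_d θ_c)] = 0.589 × 360 × (1610 − 5.14) × 5.48 / [1900 × (1 + 0.0705 × 5.48)] = 1.86×10^6 / 2634 = 708.0 m³.

V ≈ 708 m³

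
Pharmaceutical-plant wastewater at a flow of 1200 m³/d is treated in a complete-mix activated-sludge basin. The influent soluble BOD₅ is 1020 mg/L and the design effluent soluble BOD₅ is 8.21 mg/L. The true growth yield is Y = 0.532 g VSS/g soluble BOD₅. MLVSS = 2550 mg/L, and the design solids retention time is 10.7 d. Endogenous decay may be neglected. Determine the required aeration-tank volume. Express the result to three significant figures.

V·X = Y·Q·ΔS·θ_c gives V = 0.532 × 1200 × (1020 − 8.21) × 10.7 / 2550 = 2710 m³.

V ≈ 2710 m³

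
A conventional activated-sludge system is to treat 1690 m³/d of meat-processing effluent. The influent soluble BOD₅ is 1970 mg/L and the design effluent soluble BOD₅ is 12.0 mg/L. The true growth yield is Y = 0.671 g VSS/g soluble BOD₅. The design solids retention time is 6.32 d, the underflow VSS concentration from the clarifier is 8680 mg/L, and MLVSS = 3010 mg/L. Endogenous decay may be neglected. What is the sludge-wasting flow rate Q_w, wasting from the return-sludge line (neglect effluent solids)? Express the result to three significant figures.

Q_w ≈ 256 m³/d

V·X = Y·Q·ΔS·θ_c gives V = 0.671 × 1690 × (1970 − 12.0) × 6.32 / 3010 = 4662 m³.
Q_w = (V·X)/(θ_c X_r) = 4662 × 3010 / (6.32 × 8680) = 255.8 m³/d.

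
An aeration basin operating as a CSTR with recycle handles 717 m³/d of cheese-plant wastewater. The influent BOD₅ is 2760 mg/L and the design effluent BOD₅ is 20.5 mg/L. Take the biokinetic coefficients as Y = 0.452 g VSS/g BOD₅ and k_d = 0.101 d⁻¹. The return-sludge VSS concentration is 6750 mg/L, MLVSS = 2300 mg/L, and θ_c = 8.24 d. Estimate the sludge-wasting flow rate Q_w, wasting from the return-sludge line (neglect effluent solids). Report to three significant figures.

From the SRT design equation V = Y Q (S₀−S) θ_c / [X (1 + k_d θ_c)] = 0.452 × 717 × (2760 − 20.5) × 8.24 / [2300 × (1 + 0.101 × 8.24)] = 7.32×10^6 / 4214 = 1736 m³.
Q_w = (V·X)/(θ_c X_r) = 1736 × 2300 / (8.24 × 6750) = 71.79 m³/d.

Q_w ≈ 71.8 m³/d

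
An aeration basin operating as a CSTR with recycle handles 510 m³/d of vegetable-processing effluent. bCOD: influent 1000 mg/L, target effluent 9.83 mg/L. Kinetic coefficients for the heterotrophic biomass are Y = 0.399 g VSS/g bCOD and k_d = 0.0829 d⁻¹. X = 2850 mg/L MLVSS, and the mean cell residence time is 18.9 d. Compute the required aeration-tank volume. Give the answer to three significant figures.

V ≈ 521 m³

Rearranging the biomass balance for a CMAS with decay, V = Y·Q·ΔS·θ_c / [X·(1+k_d θ_c)] = 0.399 × 510 × (1000 − 9.83) × 18.9 / [2850 × (1 + 0.0829 × 18.9)] = 3.81×10^6 / 7315 = 520.6 m³.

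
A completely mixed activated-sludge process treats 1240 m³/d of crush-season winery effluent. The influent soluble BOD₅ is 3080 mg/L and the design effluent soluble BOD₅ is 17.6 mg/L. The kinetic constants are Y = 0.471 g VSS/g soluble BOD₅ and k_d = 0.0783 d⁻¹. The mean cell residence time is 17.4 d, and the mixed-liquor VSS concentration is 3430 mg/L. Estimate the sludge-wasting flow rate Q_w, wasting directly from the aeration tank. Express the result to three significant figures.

Rearranging the biomass balance for a CMAS with decay, V = Y·Q·ΔS·θ_c / [X·(1+k_d θ_c)] = 0.471 × 1240 × (3080 − 17.6) × 17.4 / [3430 × (1 + 0.0783 × 17.4)] = 3.11×10^7 / 8103 = 3841 m³.
Wasting from the aeration tank: Q_w = V / θ_c = 3841 / 17.4 = 220.7 m³/d.

Q_w ≈ 221 m³/d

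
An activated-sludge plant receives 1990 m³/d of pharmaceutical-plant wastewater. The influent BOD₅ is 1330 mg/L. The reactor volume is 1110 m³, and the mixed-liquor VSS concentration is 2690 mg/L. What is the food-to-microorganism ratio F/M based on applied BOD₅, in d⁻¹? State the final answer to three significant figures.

F/M ≈ 0.886 d⁻¹

Food-to-microorganism ratio F/M = Q S₀ / (V X) = 1990 × 1330 / (1110 × 2690) = 0.8864 d⁻¹.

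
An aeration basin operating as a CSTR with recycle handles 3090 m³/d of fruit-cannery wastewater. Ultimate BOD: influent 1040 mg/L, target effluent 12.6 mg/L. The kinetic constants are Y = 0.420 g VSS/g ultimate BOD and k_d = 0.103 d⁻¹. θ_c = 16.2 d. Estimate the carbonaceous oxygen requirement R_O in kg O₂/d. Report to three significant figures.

Correct the yield for decay: Y_obs = Y/(1 + k_d θ_c) = 0.420 / (1 + 0.103 × 16.2) = 0.420 / 2.669 = 0.1574.
ΔS = 1040 − 12.6 = 1027 mg/L, so the substrate removal rate is 3090 × 1027/1000 = 3175 kg ultimate BOD/d.
Net sludge production P_X = 0.1574 × 3175 = 499.6 kg VSS/d.
Carbonaceous O₂ demand = substrate oxidised − cell-mass equivalent = 3175 − 1.42 × 499.6 = 2465 kg O₂/d.

R_O ≈ 2470 kg O₂/d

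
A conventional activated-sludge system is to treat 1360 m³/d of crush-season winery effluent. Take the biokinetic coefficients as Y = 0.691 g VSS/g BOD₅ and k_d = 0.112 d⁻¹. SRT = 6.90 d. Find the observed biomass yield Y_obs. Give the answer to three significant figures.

Y_obs ≈ 0.390 g VSS/g BOD₅

Observed yield with endogenous decay: Y_obs = Y / (1 + k_d·θ_c) = 0.691 / (1 + 0.112 × 6.90) = 0.691 / 1.773 = 0.3898 g VSS/g BOD₅.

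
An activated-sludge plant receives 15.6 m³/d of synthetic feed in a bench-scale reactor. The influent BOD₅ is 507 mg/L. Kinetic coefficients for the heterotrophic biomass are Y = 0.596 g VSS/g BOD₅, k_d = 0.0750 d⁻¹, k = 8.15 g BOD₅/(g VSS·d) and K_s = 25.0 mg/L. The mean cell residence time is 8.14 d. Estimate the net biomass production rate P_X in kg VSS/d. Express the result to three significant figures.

For a completely mixed reactor with recycle the Lawrence–McCarty relation gives S = K_s·(1 + k_d·θ_c) / [θ_c·(Y·k − k_d) − 1] = 25.0 × (1 + 0.0750 × 8.14) / [8.14 × (0.596 × 8.15 − 0.0750) − 1] = 40.26 / 37.93 = 1.062 mg/L.
Y_obs = Y / (1 + k_d θ_c) = 0.596 / (1 + 0.0750 × 8.14) = 0.596 / 1.611 = 0.3701.
ΔS = 507 − 1.06 = 505.9 mg/L, so the substrate removal rate is 15.6 × 505.9/1000 = 7.893 kg BOD₅/d.
Net biomass production P_X = Y_obs × Q·(S₀ − S) = 0.3701 × 7.893 = 2.921 kg VSS/d.

P_X ≈ 2.92 kg VSS/d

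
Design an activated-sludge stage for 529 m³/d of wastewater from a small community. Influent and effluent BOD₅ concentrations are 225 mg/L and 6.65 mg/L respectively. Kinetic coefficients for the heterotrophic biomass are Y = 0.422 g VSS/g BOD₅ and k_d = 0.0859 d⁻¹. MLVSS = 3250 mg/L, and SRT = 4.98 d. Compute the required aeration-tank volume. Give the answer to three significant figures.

Steady-state biomass mass balance: V·X·(1 + k_d·θ_c) = Y·Q·(S₀ − S)·θ_c, so V = 0.422 × 529 × (225 − 6.65) × 4.98 / [3250 × (1 + 0.0859 × 4.98)] = 2.43×10^5 / 4640 = 52.31 m³.

V ≈ 52.3 m³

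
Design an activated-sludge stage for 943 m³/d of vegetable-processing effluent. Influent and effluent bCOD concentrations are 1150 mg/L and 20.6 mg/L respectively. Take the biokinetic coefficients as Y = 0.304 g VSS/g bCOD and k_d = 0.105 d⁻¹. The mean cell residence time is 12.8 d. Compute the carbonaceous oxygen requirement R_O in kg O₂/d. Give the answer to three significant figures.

Y_obs = Y / (1 + k_d θ_c) = 0.304 / (1 + 0.105 × 12.8) = 0.304 / 2.344 = 0.1297.
ΔS = 1150 − 20.6 = 1129 mg/L, so the substrate removal rate is 943 × 1129/1000 = 1065 kg bCOD/d.
Biomass synthesised: P_X = Y_obs × 1065 = 138.1 kg VSS/d.
Carbonaceous O₂ demand = substrate oxidised − cell-mass equivalent = 1065 − 1.42 × 138.1 = 868.9 kg O₂/d.

R_O ≈ 869 kg O₂/d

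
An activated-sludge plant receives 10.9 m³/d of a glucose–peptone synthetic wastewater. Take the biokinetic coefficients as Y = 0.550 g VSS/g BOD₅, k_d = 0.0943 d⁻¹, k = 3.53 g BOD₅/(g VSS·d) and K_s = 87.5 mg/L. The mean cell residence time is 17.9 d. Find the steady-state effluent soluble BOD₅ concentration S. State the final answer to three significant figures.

S ≈ 7.34 mg/L

From the Monod/SRT balance for a CMAS, S = K_s·(1+k_d θ_c)/[θ_c·(Y k − k_d) − 1] = 87.5 × (1 + 0.0943 × 17.9) / [17.9 × (0.550 × 3.53 − 0.0943) − 1] = 235.2 / 32.06 = 7.335 mg/L.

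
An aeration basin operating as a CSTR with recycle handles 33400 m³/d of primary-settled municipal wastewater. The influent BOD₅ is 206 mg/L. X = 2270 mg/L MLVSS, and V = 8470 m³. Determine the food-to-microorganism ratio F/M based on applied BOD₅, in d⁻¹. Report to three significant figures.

F/M ≈ 0.358 d⁻¹

F/M = applied load / biomass = Q·S₀/(V·X) = 33400 × 206 / (8470 × 2270) = 0.3579 d⁻¹.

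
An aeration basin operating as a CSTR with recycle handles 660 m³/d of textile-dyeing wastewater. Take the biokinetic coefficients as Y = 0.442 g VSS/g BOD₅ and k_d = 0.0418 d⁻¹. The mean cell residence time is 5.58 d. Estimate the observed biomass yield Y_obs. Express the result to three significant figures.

Y_obs ≈ 0.358 g VSS/g BOD₅

The observed yield is Y_obs = Y/(1 + k_d·θ_c) = 0.442 / (1 + 0.0418 × 5.58) = 0.442 / 1.233 = 0.3584 g VSS per g BOD₅ removed.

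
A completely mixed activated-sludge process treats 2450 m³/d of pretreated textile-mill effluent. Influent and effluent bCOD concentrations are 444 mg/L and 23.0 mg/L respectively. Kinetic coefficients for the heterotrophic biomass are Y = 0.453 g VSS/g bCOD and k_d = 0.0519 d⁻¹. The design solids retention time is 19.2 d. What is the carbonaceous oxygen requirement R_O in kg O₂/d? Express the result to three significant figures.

R_O ≈ 699 kg O₂/d

The observed yield is Y_obs = Y/(1 + k_d·θ_c) = 0.453 / (1 + 0.0519 × 19.2) = 0.453 / 1.996 = 0.2269 g VSS per g bCOD removed.
Q·(S₀ − S) = 2450 × (444 − 23.0) × 10⁻³ = 1031 kg/d removed.
P_X = Y_obs·Q·(S₀ − S) = 0.2269 × 1031 = 234.0 kg VSS/d.
Carbonaceous O₂ demand = substrate oxidised − cell-mass equivalent = 1031 − 1.42 × 234.0 = 699.1 kg O₂/d.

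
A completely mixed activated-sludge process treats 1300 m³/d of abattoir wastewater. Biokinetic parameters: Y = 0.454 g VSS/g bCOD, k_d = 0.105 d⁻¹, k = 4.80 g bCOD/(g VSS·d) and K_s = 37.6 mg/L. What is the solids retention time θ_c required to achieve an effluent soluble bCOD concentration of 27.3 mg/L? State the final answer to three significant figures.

Specific growth rate at S = 27.3 mg/L: μ = YkS/(K_s+S) = 0.454·4.80·27.3/(37.6+27.3) = 0.9167 d⁻¹.
θ_c = 1/(μ − k_d) = 1/(0.9167 − 0.105) = 1/0.8117 = 1.232 d.

θ_c ≈ 1.23 d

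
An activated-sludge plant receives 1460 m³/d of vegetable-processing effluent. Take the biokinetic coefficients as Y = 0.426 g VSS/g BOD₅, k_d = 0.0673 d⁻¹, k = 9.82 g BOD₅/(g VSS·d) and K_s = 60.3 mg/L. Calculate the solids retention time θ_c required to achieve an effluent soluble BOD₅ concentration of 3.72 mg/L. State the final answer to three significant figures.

At the target effluent, Y k S/(K_s+S) = 0.426×9.82×3.72/64.02 = 0.2431 d⁻¹.
Then 1/θ_c = μ − k_d = 0.2431 − 0.0673 = 0.1758 d⁻¹, giving θ_c = 5.689 d.

θ_c ≈ 5.69 d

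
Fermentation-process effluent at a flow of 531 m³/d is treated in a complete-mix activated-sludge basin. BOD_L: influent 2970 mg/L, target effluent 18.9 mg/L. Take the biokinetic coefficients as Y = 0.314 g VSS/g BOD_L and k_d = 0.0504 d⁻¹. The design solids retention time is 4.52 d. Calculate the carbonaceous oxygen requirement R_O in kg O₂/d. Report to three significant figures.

Y_obs = Y / (1 + k_d θ_c) = 0.314 / (1 + 0.0504 × 4.52) = 0.314 / 1.228 = 0.2557.
Q·(S₀ − S) = 531 × (2970 − 18.9) × 10⁻³ = 1567 kg/d removed.
Net sludge production P_X = 0.2557 × 1567 = 400.8 kg VSS/d.
R_O = Q·ΔS − 1.42 P_X = 1567 − 569.1 = 998.0 kg O₂/d.

R_O ≈ 998 kg O₂/d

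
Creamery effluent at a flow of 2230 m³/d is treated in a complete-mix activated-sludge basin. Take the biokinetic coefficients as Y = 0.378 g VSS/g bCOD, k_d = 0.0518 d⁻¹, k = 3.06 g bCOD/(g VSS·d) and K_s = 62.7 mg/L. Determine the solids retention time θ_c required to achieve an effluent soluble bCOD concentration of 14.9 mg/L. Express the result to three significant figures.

Specific growth rate at S = 14.9 mg/L: μ = YkS/(K_s+S) = 0.378·3.06·14.9/(62.7+14.9) = 0.2221 d⁻¹.
θ_c = 1/(μ − k_d) = 1/(0.2221 − 0.0518) = 1/0.1703 = 5.872 d.

θ_c ≈ 5.87 d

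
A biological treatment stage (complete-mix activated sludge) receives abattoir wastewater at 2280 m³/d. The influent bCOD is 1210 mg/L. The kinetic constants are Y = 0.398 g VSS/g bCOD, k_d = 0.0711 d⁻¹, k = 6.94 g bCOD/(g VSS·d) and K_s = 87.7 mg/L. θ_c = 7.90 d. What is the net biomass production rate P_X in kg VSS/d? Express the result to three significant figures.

P_X ≈ 699 kg VSS/d

For a completely mixed reactor with recycle the Lawrence–McCarty relation gives S = K_s·(1 + k_d·θ_c) / [θ_c·(Y·k − k_d) − 1] = 87.7 × (1 + 0.0711 × 7.90) / [7.90 × (0.398 × 6.94 − 0.0711) − 1] = 137.0 / 20.26 = 6.760 mg/L.
Correct the yield for decay: Y_obs = Y/(1 + k_d θ_c) = 0.398 / (1 + 0.0711 × 7.90) = 0.398 / 1.562 = 0.2549.
Substrate removed = Q·(S₀ − S) = 2280 m³/d × (1210 − 6.76) g/m³ = 2.74×10^6 g/d = 2743 kg/d.
P_X = Y_obs · Q(S₀ − S) = 0.2549 × 2743 = 699.2 kg VSS/d.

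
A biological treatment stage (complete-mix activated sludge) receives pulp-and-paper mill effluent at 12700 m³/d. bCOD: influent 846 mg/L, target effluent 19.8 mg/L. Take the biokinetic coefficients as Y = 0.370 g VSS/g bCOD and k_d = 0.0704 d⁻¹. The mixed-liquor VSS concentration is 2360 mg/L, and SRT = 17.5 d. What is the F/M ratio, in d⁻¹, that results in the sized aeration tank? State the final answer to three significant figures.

F/M ≈ 0.353 d⁻¹

Steady-state biomass mass balance: V·X·(1 + k_d·θ_c) = Y·Q·(S₀ − S)·θ_c, so V = 0.370 × 12700 × (846 − 19.8) × 17.5 / [2360 × (1 + 0.0704 × 17.5)] = 6.79×10^7 / 5268 = 12898 m³.
Food-to-microorganism ratio F/M = Q S₀ / (V X) = 12700 × 846 / (12898 × 2360) = 0.3530 d⁻¹.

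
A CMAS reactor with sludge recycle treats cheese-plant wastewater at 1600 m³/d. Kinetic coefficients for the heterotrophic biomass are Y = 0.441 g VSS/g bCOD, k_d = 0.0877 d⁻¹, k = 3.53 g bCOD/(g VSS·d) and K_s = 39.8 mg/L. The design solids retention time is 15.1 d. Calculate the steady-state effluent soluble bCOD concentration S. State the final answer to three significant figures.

Effluent substrate depends only on kinetics and SRT: S = K_s(1 + k_d θ_c) / [θ_c(Yk − k_d) − 1] = 39.8 × (1 + 0.0877 × 15.1) / [15.1 × (0.441 × 3.53 − 0.0877) − 1] = 92.51 / 21.18 = 4.367 mg/L.

S ≈ 4.37 mg/L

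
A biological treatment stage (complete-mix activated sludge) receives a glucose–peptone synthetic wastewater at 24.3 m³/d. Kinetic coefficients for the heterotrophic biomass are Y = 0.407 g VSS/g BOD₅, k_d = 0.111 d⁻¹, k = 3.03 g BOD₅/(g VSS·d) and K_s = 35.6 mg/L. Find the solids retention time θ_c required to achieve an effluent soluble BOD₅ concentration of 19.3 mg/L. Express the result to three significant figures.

At the target effluent, Y k S/(K_s+S) = 0.407×3.03×19.3/54.90 = 0.4335 d⁻¹.
θ_c = 1/(μ − k_d) = 1/(0.4335 − 0.111) = 1/0.3225 = 3.100 d.

θ_c ≈ 3.10 d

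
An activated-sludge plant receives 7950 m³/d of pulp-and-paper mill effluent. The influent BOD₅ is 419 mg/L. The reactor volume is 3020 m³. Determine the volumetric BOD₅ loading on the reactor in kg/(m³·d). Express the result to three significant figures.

Volumetric loading L_v = Q·S₀ / V = 7950 × 419 g/m³ / 3020 m³ = 1103 g/(m³·d) = 1.103 kg BOD₅/(m³·d).

L_v ≈ 1.10 kg BOD₅/(m³·d)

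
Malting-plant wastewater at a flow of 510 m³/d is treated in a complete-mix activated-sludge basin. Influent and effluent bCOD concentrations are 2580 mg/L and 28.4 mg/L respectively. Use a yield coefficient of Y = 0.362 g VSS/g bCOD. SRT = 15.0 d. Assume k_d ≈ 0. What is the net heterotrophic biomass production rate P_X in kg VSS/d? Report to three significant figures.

No decay correction is needed, so Y_obs = Y = 0.362.
Substrate removed = Q·(S₀ − S) = 510 m³/d × (2580 − 28.4) g/m³ = 1.3×10^6 g/d = 1301 kg/d.
Biomass produced: P_X = Y_obs·Q·ΔS = 0.3620 × 1301 ≈ 471.1 kg VSS/d.

P_X ≈ 471 kg VSS/d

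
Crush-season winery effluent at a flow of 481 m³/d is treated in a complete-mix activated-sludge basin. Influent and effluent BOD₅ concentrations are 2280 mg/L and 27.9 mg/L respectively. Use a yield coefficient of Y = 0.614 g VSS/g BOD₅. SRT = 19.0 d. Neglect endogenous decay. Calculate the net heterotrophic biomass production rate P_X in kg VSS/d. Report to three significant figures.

No decay correction is needed, so Y_obs = Y = 0.614.
ΔS = 2280 − 27.9 = 2252 mg/L, so the substrate removal rate is 481 × 2252/1000 = 1083 kg BOD₅/d.
So the net sludge growth is P_X = 0.6140 × 1083 = 665.1 kg VSS/d.

P_X ≈ 665 kg VSS/d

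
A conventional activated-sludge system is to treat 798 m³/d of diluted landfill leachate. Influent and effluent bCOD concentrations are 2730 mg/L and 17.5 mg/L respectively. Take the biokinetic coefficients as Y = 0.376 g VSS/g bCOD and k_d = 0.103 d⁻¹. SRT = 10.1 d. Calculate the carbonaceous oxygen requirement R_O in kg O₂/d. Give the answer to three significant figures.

R_O ≈ 1600 kg O₂/d

Observed yield with endogenous decay: Y_obs = Y / (1 + k_d·θ_c) = 0.376 / (1 + 0.103 × 10.1) = 0.376 / 2.040 = 0.1843 g VSS/g bCOD.
ΔS = 2730 − 17.5 = 2712 mg/L, so the substrate removal rate is 798 × 2712/1000 = 2165 kg bCOD/d.
P_X = Y_obs·Q·(S₀ − S) = 0.1843 × 2165 = 398.9 kg VSS/d.
R_O = Q·(S₀ − S) − 1.42·P_X = 2165 − 1.42 × 398.9 = 1598 kg O₂/d.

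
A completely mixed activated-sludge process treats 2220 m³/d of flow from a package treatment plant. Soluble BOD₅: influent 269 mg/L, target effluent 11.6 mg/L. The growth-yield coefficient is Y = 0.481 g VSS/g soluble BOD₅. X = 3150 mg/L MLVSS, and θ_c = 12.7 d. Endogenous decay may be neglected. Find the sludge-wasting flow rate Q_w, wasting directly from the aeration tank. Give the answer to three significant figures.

V·X = Y·Q·ΔS·θ_c gives V = 0.481 × 2220 × (269 − 11.6) × 12.7 / 3150 = 1108 m³.
For wasting at MLVSS concentration, Q_w = V/θ_c = 1108/12.7 = 87.26 m³/d.

Q_w ≈ 87.3 m³/d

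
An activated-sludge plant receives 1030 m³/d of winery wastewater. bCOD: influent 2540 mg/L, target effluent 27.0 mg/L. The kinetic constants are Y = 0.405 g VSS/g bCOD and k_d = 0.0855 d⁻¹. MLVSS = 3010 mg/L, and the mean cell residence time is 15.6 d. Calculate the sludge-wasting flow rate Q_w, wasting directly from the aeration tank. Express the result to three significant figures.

Steady-state biomass mass balance: V·X·(1 + k_d·θ_c) = Y·Q·(S₀ − S)·θ_c, so V = 0.405 × 1030 × (2540 − 27.0) × 15.6 / [3010 × (1 + 0.0855 × 15.6)] = 1.64×10^7 / 7025 = 2328 m³.
For wasting at MLVSS concentration, Q_w = V/θ_c = 2328/15.6 = 149.2 m³/d.

Q_w ≈ 149 m³/d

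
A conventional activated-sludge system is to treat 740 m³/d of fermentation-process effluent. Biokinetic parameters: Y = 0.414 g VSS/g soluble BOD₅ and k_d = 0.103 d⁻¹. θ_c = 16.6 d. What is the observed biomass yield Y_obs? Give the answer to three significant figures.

Y_obs ≈ 0.153 g VSS/g soluble BOD₅

Y_obs = Y / (1 + k_d θ_c) = 0.414 / (1 + 0.103 × 16.6) = 0.414 / 2.710 = 0.1528.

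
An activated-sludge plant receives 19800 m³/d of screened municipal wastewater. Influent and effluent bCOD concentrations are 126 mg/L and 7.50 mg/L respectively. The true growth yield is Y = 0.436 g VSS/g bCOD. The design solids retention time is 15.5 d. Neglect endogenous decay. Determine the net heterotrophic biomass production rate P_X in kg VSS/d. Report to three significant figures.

P_X ≈ 1020 kg VSS/d

Since k_d ≈ 0, Y_obs = Y = 0.436 g VSS/g bCOD.
Mass of bCOD removed per day: Q(S₀ − S) = 19800 × 118.5 g/m³ = 2346 kg/d.
Biomass produced: P_X = Y_obs·Q·ΔS = 0.4360 × 2346 ≈ 1023 kg VSS/d.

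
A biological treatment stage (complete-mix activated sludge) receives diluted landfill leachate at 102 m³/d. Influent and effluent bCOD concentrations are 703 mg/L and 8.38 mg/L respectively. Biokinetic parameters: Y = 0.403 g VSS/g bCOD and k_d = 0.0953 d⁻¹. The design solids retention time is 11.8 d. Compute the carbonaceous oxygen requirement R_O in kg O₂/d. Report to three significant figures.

Correct the yield for decay: Y_obs = Y/(1 + k_d θ_c) = 0.403 / (1 + 0.0953 × 11.8) = 0.403 / 2.125 = 0.1897.
Mass of bCOD removed per day: Q(S₀ − S) = 102 × 694.6 g/m³ = 70.85 kg/d.
Net sludge production P_X = 0.1897 × 70.85 = 13.44 kg VSS/d.
R_O = Q·(S₀ − S) − 1.42·P_X = 70.85 − 1.42 × 13.44 = 51.77 kg O₂/d.

R_O ≈ 51.8 kg O₂/d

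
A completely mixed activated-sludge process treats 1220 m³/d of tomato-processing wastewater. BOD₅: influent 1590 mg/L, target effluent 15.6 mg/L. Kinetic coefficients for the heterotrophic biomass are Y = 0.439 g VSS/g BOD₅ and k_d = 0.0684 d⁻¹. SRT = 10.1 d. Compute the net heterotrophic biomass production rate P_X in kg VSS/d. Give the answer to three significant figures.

Observed yield with endogenous decay: Y_obs = Y / (1 + k_d·θ_c) = 0.439 / (1 + 0.0684 × 10.1) = 0.439 / 1.691 = 0.2596 g VSS/g BOD₅.
ΔS = 1590 − 15.6 = 1574 mg/L, so the substrate removal rate is 1220 × 1574/1000 = 1921 kg BOD₅/d.
P_X = Y_obs · Q(S₀ − S) = 0.2596 × 1921 = 498.7 kg VSS/d.

P_X ≈ 499 kg VSS/d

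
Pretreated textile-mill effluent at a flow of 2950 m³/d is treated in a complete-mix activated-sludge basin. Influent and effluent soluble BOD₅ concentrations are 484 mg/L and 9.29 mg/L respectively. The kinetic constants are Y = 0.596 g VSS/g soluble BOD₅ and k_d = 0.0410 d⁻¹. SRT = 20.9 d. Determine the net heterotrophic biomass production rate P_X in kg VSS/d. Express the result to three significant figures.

P_X ≈ 449 kg VSS/d

Y_obs = Y / (1 + k_d θ_c) = 0.596 / (1 + 0.0410 × 20.9) = 0.596 / 1.857 = 0.3210.
Substrate removed = Q·(S₀ − S) = 2950 m³/d × (484 − 9.29) g/m³ = 1.4×10^6 g/d = 1400 kg/d.
So the net sludge growth is P_X = 0.3210 × 1400 = 449.5 kg VSS/d.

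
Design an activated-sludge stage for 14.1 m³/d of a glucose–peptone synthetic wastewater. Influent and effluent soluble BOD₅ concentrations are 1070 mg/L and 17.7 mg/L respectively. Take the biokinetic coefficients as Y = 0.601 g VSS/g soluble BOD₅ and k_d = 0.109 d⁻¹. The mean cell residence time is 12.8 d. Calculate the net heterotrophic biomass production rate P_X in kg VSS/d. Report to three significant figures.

The observed yield is Y_obs = Y/(1 + k_d·θ_c) = 0.601 / (1 + 0.109 × 12.8) = 0.601 / 2.395 = 0.2509 g VSS per g soluble BOD₅ removed.
ΔS = 1070 − 17.7 = 1052 mg/L, so the substrate removal rate is 14.1 × 1052/1000 = 14.84 kg soluble BOD₅/d.
So the net sludge growth is P_X = 0.2509 × 14.84 = 3.723 kg VSS/d.

P_X ≈ 3.72 kg VSS/d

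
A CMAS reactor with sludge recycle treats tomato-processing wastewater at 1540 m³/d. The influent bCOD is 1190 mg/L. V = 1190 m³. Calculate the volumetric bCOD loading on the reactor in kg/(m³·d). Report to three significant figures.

Applied bCOD load per unit volume = Q·S₀/V = (1540 × 1190/1000)/1190 = 1.540 kg bCOD·m⁻³·d⁻¹.

L_v ≈ 1.54 kg bCOD/(m³·d)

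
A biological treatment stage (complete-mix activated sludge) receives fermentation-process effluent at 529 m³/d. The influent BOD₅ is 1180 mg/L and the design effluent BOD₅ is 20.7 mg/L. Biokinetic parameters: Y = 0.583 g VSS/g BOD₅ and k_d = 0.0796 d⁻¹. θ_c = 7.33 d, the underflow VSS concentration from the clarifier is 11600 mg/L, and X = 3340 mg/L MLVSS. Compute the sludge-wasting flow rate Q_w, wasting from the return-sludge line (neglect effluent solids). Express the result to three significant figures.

Rearranging the biomass balance for a CMAS with decay, V = Y·Q·ΔS·θ_c / [X·(1+k_d θ_c)] = 0.583 × 529 × (1180 − 20.7) × 7.33 / [3340 × (1 + 0.0796 × 7.33)] = 2.62×10^6 / 5289 = 495.5 m³.
Q_w = (V·X)/(θ_c X_r) = 495.5 × 3340 / (7.33 × 11600) = 19.46 m³/d.

Q_w ≈ 19.5 m³/d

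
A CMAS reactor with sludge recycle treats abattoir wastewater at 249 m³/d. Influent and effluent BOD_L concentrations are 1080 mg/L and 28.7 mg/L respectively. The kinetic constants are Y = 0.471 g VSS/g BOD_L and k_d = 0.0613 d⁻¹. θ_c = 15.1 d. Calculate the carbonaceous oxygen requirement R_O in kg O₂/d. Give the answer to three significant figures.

R_O ≈ 171 kg O₂/d

Observed yield with endogenous decay: Y_obs = Y / (1 + k_d·θ_c) = 0.471 / (1 + 0.0613 × 15.1) = 0.471 / 1.926 = 0.2446 g VSS/g BOD_L.
Substrate removed = Q·(S₀ − S) = 249 m³/d × (1080 − 28.7) g/m³ = 2.62×10^5 g/d = 261.8 kg/d.
P_X = Y_obs·Q·(S₀ − S) = 0.2446 × 261.8 = 64.03 kg VSS/d.
R_O = Q·ΔS − 1.42 P_X = 261.8 − 90.92 = 170.9 kg O₂/d.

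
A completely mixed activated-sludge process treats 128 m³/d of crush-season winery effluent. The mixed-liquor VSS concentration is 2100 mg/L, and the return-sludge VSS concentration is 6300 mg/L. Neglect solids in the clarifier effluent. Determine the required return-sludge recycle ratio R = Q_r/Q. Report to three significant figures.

R ≈ 0.500

Solids balance on the clarifier gives (1+R)X = R·X_r, so R = X/(X_r − X) = 2100 / (6300 − 2100) = 0.5000.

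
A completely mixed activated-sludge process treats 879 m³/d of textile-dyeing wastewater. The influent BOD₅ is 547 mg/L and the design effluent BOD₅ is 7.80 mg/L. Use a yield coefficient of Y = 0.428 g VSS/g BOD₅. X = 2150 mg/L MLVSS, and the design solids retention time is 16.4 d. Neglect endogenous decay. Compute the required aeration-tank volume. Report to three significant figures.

V ≈ 1550 m³

Biomass mass balance (decay neglected): V·X = Y·Q·(S₀ − S)·θ_c, so V = 0.428 × 879 × (547 − 7.80) × 16.4 / 2150 = 1547 m³.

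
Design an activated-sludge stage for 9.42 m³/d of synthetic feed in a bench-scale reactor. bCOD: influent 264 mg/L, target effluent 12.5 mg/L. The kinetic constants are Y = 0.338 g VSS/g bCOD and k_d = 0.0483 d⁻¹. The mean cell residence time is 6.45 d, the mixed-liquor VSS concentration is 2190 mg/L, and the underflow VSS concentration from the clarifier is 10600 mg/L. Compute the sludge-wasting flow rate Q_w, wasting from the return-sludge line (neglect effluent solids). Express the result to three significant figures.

From the SRT design equation V = Y Q (S₀−S) θ_c / [X (1 + k_d θ_c)] = 0.338 × 9.42 × (264 − 12.5) × 6.45 / [2190 × (1 + 0.0483 × 6.45)] = 5.16×10^3 / 2872 = 1.798 m³.
Q_w = (V·X)/(θ_c X_r) = 1.798 × 2190 / (6.45 × 10600) = 0.05760 m³/d.

Q_w ≈ 0.0576 m³/d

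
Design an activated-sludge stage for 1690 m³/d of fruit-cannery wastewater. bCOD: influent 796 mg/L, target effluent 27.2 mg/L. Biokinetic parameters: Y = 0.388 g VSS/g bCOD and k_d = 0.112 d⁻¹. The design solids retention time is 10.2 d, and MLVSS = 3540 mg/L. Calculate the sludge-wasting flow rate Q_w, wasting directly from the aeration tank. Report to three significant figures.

Q_w ≈ 66.5 m³/d

From the SRT design equation V = Y Q (S₀−S) θ_c / [X (1 + k_d θ_c)] = 0.388 × 1690 × (796 − 27.2) × 10.2 / [3540 × (1 + 0.112 × 10.2)] = 5.14×10^6 / 7584 = 678.0 m³.
For wasting at MLVSS concentration, Q_w = V/θ_c = 678.0/10.2 = 66.47 m³/d.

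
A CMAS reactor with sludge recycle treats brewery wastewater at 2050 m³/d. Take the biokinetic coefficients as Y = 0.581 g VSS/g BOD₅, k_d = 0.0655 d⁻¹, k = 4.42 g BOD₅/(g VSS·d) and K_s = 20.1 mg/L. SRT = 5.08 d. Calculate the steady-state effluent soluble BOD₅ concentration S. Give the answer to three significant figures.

For a completely mixed reactor with recycle the Lawrence–McCarty relation gives S = K_s·(1 + k_d·θ_c) / [θ_c·(Y·k − k_d) − 1] = 20.1 × (1 + 0.0655 × 5.08) / [5.08 × (0.581 × 4.42 − 0.0655) − 1] = 26.79 / 11.71 = 2.287 mg/L.

S ≈ 2.29 mg/L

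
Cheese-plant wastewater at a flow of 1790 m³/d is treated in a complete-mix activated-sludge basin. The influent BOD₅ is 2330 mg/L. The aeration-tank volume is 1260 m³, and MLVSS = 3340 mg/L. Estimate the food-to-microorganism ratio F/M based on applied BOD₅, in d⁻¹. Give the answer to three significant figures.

F/M = Q·S₀ / (V·X) = 1790 × 2330 / (1260 × 3340) = 0.9910 g BOD₅·(g VSS·d)⁻¹.

F/M ≈ 0.991 d⁻¹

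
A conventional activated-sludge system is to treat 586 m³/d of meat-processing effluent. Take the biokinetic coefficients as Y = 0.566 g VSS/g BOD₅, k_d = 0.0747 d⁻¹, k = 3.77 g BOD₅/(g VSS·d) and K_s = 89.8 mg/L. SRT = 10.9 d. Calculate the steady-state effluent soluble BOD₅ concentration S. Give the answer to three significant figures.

Effluent substrate depends only on kinetics and SRT: S = K_s(1 + k_d θ_c) / [θ_c(Yk − k_d) − 1] = 89.8 × (1 + 0.0747 × 10.9) / [10.9 × (0.566 × 3.77 − 0.0747) − 1] = 162.9 / 21.44 = 7.597 mg/L.

S ≈ 7.60 mg/L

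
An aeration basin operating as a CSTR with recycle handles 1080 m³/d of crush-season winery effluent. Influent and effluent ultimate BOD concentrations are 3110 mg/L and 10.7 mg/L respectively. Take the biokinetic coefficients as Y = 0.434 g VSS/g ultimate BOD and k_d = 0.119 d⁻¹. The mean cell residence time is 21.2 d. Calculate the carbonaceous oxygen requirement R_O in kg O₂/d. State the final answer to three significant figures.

R_O ≈ 2760 kg O₂/d

Observed yield with endogenous decay: Y_obs = Y / (1 + k_d·θ_c) = 0.434 / (1 + 0.119 × 21.2) = 0.434 / 3.523 = 0.1232 g VSS/g ultimate BOD.
Mass of ultimate BOD removed per day: Q(S₀ − S) = 1080 × 3099 g/m³ = 3347 kg/d.
P_X = Y_obs·Q·(S₀ − S) = 0.1232 × 3347 = 412.4 kg VSS/d.
R_O = Q·(S₀ − S) − 1.42·P_X = 3347 − 1.42 × 412.4 = 2762 kg O₂/d.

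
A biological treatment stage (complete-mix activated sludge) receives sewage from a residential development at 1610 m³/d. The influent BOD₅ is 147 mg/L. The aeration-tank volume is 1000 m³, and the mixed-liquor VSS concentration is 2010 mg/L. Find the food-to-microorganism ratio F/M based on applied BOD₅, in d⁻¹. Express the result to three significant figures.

F/M = Q·S₀ / (V·X) = 1610 × 147 / (1000 × 2010) = 0.1177 g BOD₅·(g VSS·d)⁻¹.

F/M ≈ 0.118 d⁻¹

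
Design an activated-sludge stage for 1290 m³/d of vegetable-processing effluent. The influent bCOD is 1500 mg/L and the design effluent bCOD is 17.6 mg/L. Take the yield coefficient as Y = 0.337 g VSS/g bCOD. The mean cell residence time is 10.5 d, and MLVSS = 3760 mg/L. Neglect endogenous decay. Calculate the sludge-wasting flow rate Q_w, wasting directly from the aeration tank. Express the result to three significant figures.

V·X = Y·Q·ΔS·θ_c gives V = 0.337 × 1290 × (1500 − 17.6) × 10.5 / 3760 = 1800 m³.
Wasting from the aeration tank: Q_w = V / θ_c = 1800 / 10.5 = 171.4 m³/d.

Q_w ≈ 171 m³/d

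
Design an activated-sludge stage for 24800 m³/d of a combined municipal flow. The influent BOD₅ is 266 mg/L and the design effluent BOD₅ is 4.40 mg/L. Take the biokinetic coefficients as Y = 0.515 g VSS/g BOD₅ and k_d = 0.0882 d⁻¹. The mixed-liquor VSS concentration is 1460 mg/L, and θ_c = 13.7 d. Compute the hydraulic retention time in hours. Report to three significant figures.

τ ≈ 13.7 h

Rearranging the biomass balance for a CMAS with decay, V = Y·Q·ΔS·θ_c / [X·(1+k_d θ_c)] = 0.515 × 24800 × (266 − 4.40) × 13.7 / [1460 × (1 + 0.0882 × 13.7)] = 4.58×10^7 / 3224 = 14197 m³.
HRT = V/Q = 14197 m³ / 24800 m³·d⁻¹ = 0.5725 d × 24 = 13.74 h.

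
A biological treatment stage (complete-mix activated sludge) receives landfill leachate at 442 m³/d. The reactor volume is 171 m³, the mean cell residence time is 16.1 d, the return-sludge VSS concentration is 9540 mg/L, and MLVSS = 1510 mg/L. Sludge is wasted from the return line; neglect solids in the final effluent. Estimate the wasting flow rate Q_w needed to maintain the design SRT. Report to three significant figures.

Q_w ≈ 1.68 m³/d

Q_w = (V·X)/(θ_c X_r) = 171.0 × 1510 / (16.1 × 9540) = 1.681 m³/d.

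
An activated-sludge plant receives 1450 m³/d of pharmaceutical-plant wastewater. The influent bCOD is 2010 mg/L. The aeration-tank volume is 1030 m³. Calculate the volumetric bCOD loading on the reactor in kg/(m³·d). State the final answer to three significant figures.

L_v = Q S₀ / V = 1450 × 2010 × 10⁻³ / 1030 = 2.830 kg/(m³·d).

L_v ≈ 2.83 kg bCOD/(m³·d)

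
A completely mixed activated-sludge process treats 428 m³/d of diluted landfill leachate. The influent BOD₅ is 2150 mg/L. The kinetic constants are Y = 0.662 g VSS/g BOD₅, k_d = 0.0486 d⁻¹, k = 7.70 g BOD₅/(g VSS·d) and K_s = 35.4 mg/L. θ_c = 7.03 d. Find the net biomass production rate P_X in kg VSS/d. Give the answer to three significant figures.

From the Monod/SRT balance for a CMAS, S = K_s·(1+k_d θ_c)/[θ_c·(Y k − k_d) − 1] = 35.4 × (1 + 0.0486 × 7.03) / [7.03 × (0.662 × 7.70 − 0.0486) − 1] = 47.49 / 34.49 = 1.377 mg/L.
Y_obs = Y / (1 + k_d θ_c) = 0.662 / (1 + 0.0486 × 7.03) = 0.662 / 1.342 = 0.4934.
Q·(S₀ − S) = 428 × (2150 − 1.38) × 10⁻³ = 919.6 kg/d removed.
So the net sludge growth is P_X = 0.4934 × 919.6 = 453.8 kg VSS/d.

P_X ≈ 454 kg VSS/d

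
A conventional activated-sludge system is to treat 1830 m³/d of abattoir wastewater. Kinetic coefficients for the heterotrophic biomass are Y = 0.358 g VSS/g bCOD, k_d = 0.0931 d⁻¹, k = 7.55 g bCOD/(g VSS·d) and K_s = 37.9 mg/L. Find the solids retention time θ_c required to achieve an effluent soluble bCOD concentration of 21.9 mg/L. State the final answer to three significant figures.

At the target effluent, Y k S/(K_s+S) = 0.358×7.55×21.9/59.80 = 0.9899 d⁻¹.
θ_c = 1/(μ − k_d) = 1/(0.9899 − 0.0931) = 1/0.8968 = 1.115 d.

θ_c ≈ 1.12 d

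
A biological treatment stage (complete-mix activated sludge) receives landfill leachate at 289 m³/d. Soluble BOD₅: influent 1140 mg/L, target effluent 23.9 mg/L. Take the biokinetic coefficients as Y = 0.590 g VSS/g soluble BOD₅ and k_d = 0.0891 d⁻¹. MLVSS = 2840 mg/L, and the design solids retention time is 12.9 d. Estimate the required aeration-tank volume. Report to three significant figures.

V ≈ 402 m³

Steady-state biomass mass balance: V·X·(1 + k_d·θ_c) = Y·Q·(S₀ − S)·θ_c, so V = 0.590 × 289 × (1140 − 23.9) × 12.9 / [2840 × (1 + 0.0891 × 12.9)] = 2.45×10^6 / 6104 = 402.2 m³.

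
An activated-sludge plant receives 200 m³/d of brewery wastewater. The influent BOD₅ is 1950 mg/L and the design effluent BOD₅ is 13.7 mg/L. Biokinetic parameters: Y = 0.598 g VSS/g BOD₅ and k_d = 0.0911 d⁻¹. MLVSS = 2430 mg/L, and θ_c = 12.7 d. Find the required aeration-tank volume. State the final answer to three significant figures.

V ≈ 561 m³

From the SRT design equation V = Y Q (S₀−S) θ_c / [X (1 + k_d θ_c)] = 0.598 × 200 × (1950 − 13.7) × 12.7 / [2430 × (1 + 0.0911 × 12.7)] = 2.94×10^6 / 5241 = 561.1 m³.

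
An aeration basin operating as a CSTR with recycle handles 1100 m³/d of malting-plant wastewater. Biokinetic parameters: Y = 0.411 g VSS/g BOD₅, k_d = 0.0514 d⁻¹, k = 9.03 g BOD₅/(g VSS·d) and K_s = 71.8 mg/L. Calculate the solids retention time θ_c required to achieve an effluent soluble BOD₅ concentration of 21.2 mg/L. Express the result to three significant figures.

From 1/θ_c = Y·k·S/(K_s + S) − k_d: Y·k·S/(K_s+S) = 0.411 × 9.03 × 21.2 / (71.8 + 21.2) = 0.8460 d⁻¹.
Then 1/θ_c = μ − k_d = 0.8460 − 0.0514 = 0.7946 d⁻¹, giving θ_c = 1.258 d.

θ_c ≈ 1.26 d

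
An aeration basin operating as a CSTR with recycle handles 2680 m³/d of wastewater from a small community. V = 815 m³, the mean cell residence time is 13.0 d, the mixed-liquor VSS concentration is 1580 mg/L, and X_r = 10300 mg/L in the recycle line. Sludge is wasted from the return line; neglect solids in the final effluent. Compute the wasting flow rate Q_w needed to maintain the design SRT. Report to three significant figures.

Wasting from the return line (neglecting effluent solids): Q_w = V·X / (θ_c·X_r) = 815.0 × 1580 / (13.0 × 10300) = 9.617 m³/d.

Q_w ≈ 9.62 m³/d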